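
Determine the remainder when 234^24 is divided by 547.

Using repeated squaring:
234^1 ≡ 234 (mod 547)
234^2 ≡ 234^2 = 54756 ≡ 56 (mod 547)
234^4 ≡ 56^2 = 3136 ≡ 401 (mod 547)
234^8 ≡ 401^2 = 160801 ≡ 530 (mod 547)
234^16 ≡ 530^2 = 280900 ≡ 289 (mod 547)
234^24 = 234^16 × 234^8 ≡ 289 × 530 (mod 547).
289 × 530 = 153170 ≡ 10 (mod 547).

10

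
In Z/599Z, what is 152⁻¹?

Run the extended Euclidean algorithm:
599 = 3*152 + 143
152 = 1*143 + 9
143 = 15*9 + 8
9 = 1*8 + 1
8 = 8*1 + 0
gcd(152, 599) = 1, so the inverse exists.
Bézout: 1 = −17*599 + 67*152.
So 152⁻¹ ≡ 67 (mod 599).

67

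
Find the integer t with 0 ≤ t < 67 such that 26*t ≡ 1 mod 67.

49

By the extended Euclidean algorithm:
67 = 2·26 + 15
26 = 1·15 + 11
15 = 1·11 + 4
11 = 2·4 + 3
4 = 1·3 + 1
3 = 3·1 + 0
gcd(26, 67) = 1, so the inverse exists.
Back-substitute for 1:
1 = 1·4 − 1·3
  = −1·11 + 3·4
  = 3·15 − 4·11
  = −4·26 + 7·15
  = 7·67 − 18·26
So 26⁻¹ ≡ −18 ≡ 49 (mod 67).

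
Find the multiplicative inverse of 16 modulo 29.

20

Apply the Euclidean algorithm and back-substitute:
29 = 1·16 + 13
16 = 1·13 + 3
13 = 4·3 + 1
3 = 3·1 + 0
gcd(16, 29) = 1, so the inverse exists.
Back-substitute for 1:
1 = 1·13 − 4·3
  = −4·16 + 5·13
  = 5·29 − 9·16
So 16⁻¹ ≡ −9 ≡ 20 (mod 29).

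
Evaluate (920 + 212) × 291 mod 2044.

920 + 212 = 1132
1132 × 291 = 329412 ≡ 328 (mod 2044)

328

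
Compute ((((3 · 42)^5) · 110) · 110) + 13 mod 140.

13

3 · 42 = 126
(126)^5 ≡ 56 (mod 140)
56 · 110 = 6160 ≡ 0 (mod 140)
0 · 110 = 0
0 + 13 = 13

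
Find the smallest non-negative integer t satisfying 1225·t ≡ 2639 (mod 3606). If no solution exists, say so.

gcd(1225, 3606) = 1, so a unique solution mod 3606 exists.
1225⁻¹ ≡ 3397 (mod 3606).
t ≡ 3397·2639 ≡ 167 (mod 3606).

167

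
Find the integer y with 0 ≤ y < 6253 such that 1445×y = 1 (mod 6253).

1203

Run the extended Euclidean algorithm:
6253 = 4×1445 + 473
1445 = 3×473 + 26
473 = 18×26 + 5
26 = 5×5 + 1
5 = 5×1 + 0
gcd(1445, 6253) = 1, so the inverse exists.
Bézout: 1 = −278×6253 + 1203×1445.
So 1445⁻¹ ≡ 1203 (mod 6253).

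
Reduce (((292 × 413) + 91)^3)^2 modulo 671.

60

292 × 413 = 120596 ≡ 487 (mod 671)
487 + 91 = 578
(578)^3 ≡ 172 (mod 671)
(172)^2 ≡ 60 (mod 671)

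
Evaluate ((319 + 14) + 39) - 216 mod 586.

156

319 + 14 = 333
333 + 39 = 372
372 - 216 = 156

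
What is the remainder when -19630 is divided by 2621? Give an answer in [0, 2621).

-19630 = -8·2621 + 1338, so -19630 ≡ 1338 (mod 2621).

1338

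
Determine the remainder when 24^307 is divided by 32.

24^1 ≡ 24 (mod 32)
24^2 ≡ 24^2 = 576 ≡ 0 (mod 32)
24^4 ≡ 0^2 = 0 (mod 32)
24^8 ≡ 0^2 = 0 (mod 32)
24^16 ≡ 0^2 = 0 (mod 32)
24^32 ≡ 0^2 = 0 (mod 32)
24^64 ≡ 0^2 = 0 (mod 32)
24^128 ≡ 0^2 = 0 (mod 32)
24^256 ≡ 0^2 = 0 (mod 32)
24^307 = 24^256 × 24^32 × 24^16 × 24^2 × 24^1 ≡ 0 × 0 × 0 × 0 × 24 (mod 32).
Accumulate the product:
0 × 0 = 0
0 × 0 = 0
0 × 0 = 0
0 × 24 = 0

0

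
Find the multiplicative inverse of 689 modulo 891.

Apply the Euclidean algorithm and back-substitute:
891 = 1·689 + 202
689 = 3·202 + 83
202 = 2·83 + 36
83 = 2·36 + 11
36 = 3·11 + 3
11 = 3·3 + 2
3 = 1·2 + 1
2 = 2·1 + 0
gcd(689, 891) = 1, so the inverse exists.
Back-substitute for 1:
1 = 1·3 − 1·2
  = −1·11 + 4·3
  = 4·36 − 13·11
  = −13·83 + 30·36
  = 30·202 − 73·83
  = −73·689 + 249·202
  = 249·891 − 322·689
So 689⁻¹ ≡ −322 ≡ 569 (mod 891).

569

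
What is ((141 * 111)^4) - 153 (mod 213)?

141 * 111 = 15651 ≡ 102 (mod 213)
(102)^4 ≡ 24 (mod 213)
24 - 153 = -129 ≡ 84 (mod 213)

84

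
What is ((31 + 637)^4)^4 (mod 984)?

160

31 + 637 = 668
(668)^4 ≡ 400 (mod 984)
(400)^4 ≡ 160 (mod 984)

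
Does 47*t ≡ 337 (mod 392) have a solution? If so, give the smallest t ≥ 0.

199

gcd(47, 392) = 1, so a unique solution mod 392 exists.
47⁻¹ ≡ 367 (mod 392).
t ≡ 367*337 ≡ 199 (mod 392).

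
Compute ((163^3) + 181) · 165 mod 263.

(163)^3 ≡ 189 (mod 263)
189 + 181 = 370 ≡ 107 (mod 263)
107 · 165 = 17655 ≡ 34 (mod 263)

34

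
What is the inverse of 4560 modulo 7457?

2955

7457 = 1·4560 + 2897
4560 = 1·2897 + 1663
2897 = 1·1663 + 1234
1663 = 1·1234 + 429
1234 = 2·429 + 376
429 = 1·376 + 53
376 = 7·53 + 5
53 = 10·5 + 3
5 = 1·3 + 2
3 = 1·2 + 1
2 = 2·1 + 0
gcd(4560, 7457) = 1, so the inverse exists.
Back-substitute for 1:
1 = 1·3 − 1·2
  = −1·5 + 2·3
  = 2·53 − 21·5
  = −21·376 + 149·53
  = 149·429 − 170·376
  = −170·1234 + 489·429
  = 489·1663 − 659·1234
  = −659·2897 + 1148·1663
  = 1148·4560 − 1807·2897
  = −1807·7457 + 2955·4560
So 4560⁻¹ ≡ 2955 (mod 7457).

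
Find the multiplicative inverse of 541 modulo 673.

311

Run the extended Euclidean algorithm:
673 = 1×541 + 132
541 = 4×132 + 13
132 = 10×13 + 2
13 = 6×2 + 1
2 = 2×1 + 0
gcd(541, 673) = 1, so the inverse exists.
Bézout: 1 = −250×673 + 311×541.
So 541⁻¹ ≡ 311 (mod 673).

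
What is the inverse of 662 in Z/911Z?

Run the extended Euclidean algorithm:
911 = 1·662 + 249
662 = 2·249 + 164
249 = 1·164 + 85
164 = 1·85 + 79
85 = 1·79 + 6
79 = 13·6 + 1
6 = 6·1 + 0
gcd(662, 911) = 1, so the inverse exists.
Back-substitute for 1:
1 = 1·79 − 13·6
  = −13·85 + 14·79
  = 14·164 − 27·85
  = −27·249 + 41·164
  = 41·662 − 109·249
  = −109·911 + 150·662
So 662⁻¹ ≡ 150 (mod 911).

150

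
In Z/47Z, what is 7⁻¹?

Run the extended Euclidean algorithm:
47 = 6*7 + 5
7 = 1*5 + 2
5 = 2*2 + 1
2 = 2*1 + 0
gcd(7, 47) = 1, so the inverse exists.
Back-substitute for 1:
1 = 1*5 − 2*2
  = −2*7 + 3*5
  = 3*47 − 20*7
So 7⁻¹ ≡ −20 ≡ 27 (mod 47).

27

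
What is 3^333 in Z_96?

51

By square-and-multiply:
3^1 ≡ 3 (mod 96)
3^2 ≡ 3^2 = 9 (mod 96)
3^4 ≡ 9^2 = 81 (mod 96)
3^8 ≡ 81^2 = 6561 ≡ 33 (mod 96)
3^16 ≡ 33^2 = 1089 ≡ 33 (mod 96)
3^32 ≡ 33^2 = 1089 ≡ 33 (mod 96)
3^64 ≡ 33^2 = 1089 ≡ 33 (mod 96)
3^128 ≡ 33^2 = 1089 ≡ 33 (mod 96)
3^256 ≡ 33^2 = 1089 ≡ 33 (mod 96)
3^333 = 3^256 × 3^64 × 3^8 × 3^4 × 3^1 ≡ 33 × 33 × 33 × 81 × 3 (mod 96).
Accumulate the product:
33 × 33 = 1089 ≡ 33
33 × 33 = 1089 ≡ 33
33 × 81 = 2673 ≡ 81
81 × 3 = 243 ≡ 51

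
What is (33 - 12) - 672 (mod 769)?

118

33 - 12 = 21
21 - 672 = -651 ≡ 118 (mod 769)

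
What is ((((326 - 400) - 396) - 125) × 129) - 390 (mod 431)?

326 - 400 = -74 ≡ 357 (mod 431)
357 - 396 = -39 ≡ 392 (mod 431)
392 - 125 = 267
267 × 129 = 34443 ≡ 394 (mod 431)
394 - 390 = 4

4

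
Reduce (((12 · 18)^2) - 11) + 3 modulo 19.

12 · 18 = 216 ≡ 7 (mod 19)
(7)^2 ≡ 11 (mod 19)
11 - 11 = 0
0 + 3 = 3

3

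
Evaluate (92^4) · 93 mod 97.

22

(92)^4 ≡ 43 (mod 97)
43 · 93 = 3999 ≡ 22 (mod 97)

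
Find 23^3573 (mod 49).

23^1 ≡ 23 (mod 49)
23^2 ≡ 23^2 = 529 ≡ 39 (mod 49)
23^4 ≡ 39^2 = 1521 ≡ 2 (mod 49)
23^8 ≡ 2^2 = 4 (mod 49)
23^16 ≡ 4^2 = 16 (mod 49)
23^32 ≡ 16^2 = 256 ≡ 11 (mod 49)
23^64 ≡ 11^2 = 121 ≡ 23 (mod 49)
23^128 ≡ 23^2 = 529 ≡ 39 (mod 49)
23^256 ≡ 39^2 = 1521 ≡ 2 (mod 49)
23^512 ≡ 2^2 = 4 (mod 49)
23^1024 ≡ 4^2 = 16 (mod 49)
23^2048 ≡ 16^2 = 256 ≡ 11 (mod 49)
23^3573 = 23^2048 · 23^1024 · 23^256 · 23^128 · 23^64 · 23^32 · 23^16 · 23^4 · 23^1 ≡ 11 · 16 · 2 · 39 · 23 · 11 · 16 · 2 · 23 (mod 49).
Accumulate the product:
11 · 16 = 176 ≡ 29
29 · 2 = 58 ≡ 9
9 · 39 = 351 ≡ 8
8 · 23 = 184 ≡ 37
37 · 11 = 407 ≡ 15
15 · 16 = 240 ≡ 44
44 · 2 = 88 ≡ 39
39 · 23 = 897 ≡ 15

15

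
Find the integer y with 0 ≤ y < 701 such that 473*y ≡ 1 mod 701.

495

By the extended Euclidean algorithm:
701 = 1*473 + 228
473 = 2*228 + 17
228 = 13*17 + 7
17 = 2*7 + 3
7 = 2*3 + 1
3 = 3*1 + 0
gcd(473, 701) = 1, so the inverse exists.
Back-substitute for 1:
1 = 1*7 − 2*3
  = −2*17 + 5*7
  = 5*228 − 67*17
  = −67*473 + 139*228
  = 139*701 − 206*473
So 473⁻¹ ≡ −206 ≡ 495 (mod 701).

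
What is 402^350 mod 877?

73

402^1 ≡ 402 (mod 877)
402^2 ≡ 402^2 = 161604 ≡ 236 (mod 877)
402^4 ≡ 236^2 = 55696 ≡ 445 (mod 877)
402^8 ≡ 445^2 = 198025 ≡ 700 (mod 877)
402^16 ≡ 700^2 = 490000 ≡ 634 (mod 877)
402^32 ≡ 634^2 = 401956 ≡ 290 (mod 877)
402^64 ≡ 290^2 = 84100 ≡ 785 (mod 877)
402^128 ≡ 785^2 = 616225 ≡ 571 (mod 877)
402^256 ≡ 571^2 = 326041 ≡ 674 (mod 877)
402^350 = 402^256 · 402^64 · 402^16 · 402^8 · 402^4 · 402^2 ≡ 674 · 785 · 634 · 700 · 445 · 236 (mod 877).
Accumulate the product:
674 · 785 = 529090 ≡ 259
259 · 634 = 164206 ≡ 207
207 · 700 = 144900 ≡ 195
195 · 445 = 86775 ≡ 829
829 · 236 = 195644 ≡ 73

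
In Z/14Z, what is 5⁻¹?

14 = 2*5 + 4
5 = 1*4 + 1
4 = 4*1 + 0
gcd(5, 14) = 1, so the inverse exists.
Back-substitute for 1:
1 = 1*5 − 1*4
  = −1*14 + 3*5
So 5⁻¹ ≡ 3 (mod 14).

3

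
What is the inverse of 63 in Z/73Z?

51

73 = 1×63 + 10
63 = 6×10 + 3
10 = 3×3 + 1
3 = 3×1 + 0
gcd(63, 73) = 1, so the inverse exists.
Back-substitute for 1:
1 = 1×10 − 3×3
  = −3×63 + 19×10
  = 19×73 − 22×63
So 63⁻¹ ≡ −22 ≡ 51 (mod 73).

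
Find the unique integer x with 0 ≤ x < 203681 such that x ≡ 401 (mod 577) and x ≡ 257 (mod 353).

43676

577⁻¹ mod 353: 577*301 ≡ 1 (mod 353), so 577⁻¹ ≡ 301.
x = 401 + 577*((257 − 401)*301 mod 353) = 401 + 577*75 = 43676.
Check: 43676 mod 577 = 401, 43676 mod 353 = 257. ✓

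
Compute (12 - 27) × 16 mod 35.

5

12 - 27 = -15 ≡ 20 (mod 35)
20 × 16 = 320 ≡ 5 (mod 35)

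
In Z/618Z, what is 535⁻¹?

Run the extended Euclidean algorithm:
618 = 1*535 + 83
535 = 6*83 + 37
83 = 2*37 + 9
37 = 4*9 + 1
9 = 9*1 + 0
gcd(535, 618) = 1, so the inverse exists.
Back-substitute for 1:
1 = 1*37 − 4*9
  = −4*83 + 9*37
  = 9*535 − 58*83
  = −58*618 + 67*535
So 535⁻¹ ≡ 67 (mod 618).

67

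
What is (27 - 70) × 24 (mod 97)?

27 - 70 = -43 ≡ 54 (mod 97)
54 × 24 = 1296 ≡ 35 (mod 97)

35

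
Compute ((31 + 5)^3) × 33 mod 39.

6

31 + 5 = 36
(36)^3 ≡ 12 (mod 39)
12 × 33 = 396 ≡ 6 (mod 39)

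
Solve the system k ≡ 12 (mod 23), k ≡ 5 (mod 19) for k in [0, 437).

23⁻¹ mod 19: 23×5 ≡ 1 (mod 19), so 23⁻¹ ≡ 5.
k = 12 + 23×((5 − 12)×5 mod 19) = 12 + 23×3 = 81.

81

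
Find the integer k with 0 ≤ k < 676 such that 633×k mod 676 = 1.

393

By the extended Euclidean algorithm:
676 = 1×633 + 43
633 = 14×43 + 31
43 = 1×31 + 12
31 = 2×12 + 7
12 = 1×7 + 5
7 = 1×5 + 2
5 = 2×2 + 1
2 = 2×1 + 0
gcd(633, 676) = 1, so the inverse exists.
Bézout: 1 = 265×676 − 283×633.
So 633⁻¹ ≡ −283 ≡ 393 (mod 676).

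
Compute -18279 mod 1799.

-18279 = -11×1799 + 1510, so -18279 ≡ 1510 (mod 1799).

1510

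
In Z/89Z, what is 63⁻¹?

89 = 1*63 + 26
63 = 2*26 + 11
26 = 2*11 + 4
11 = 2*4 + 3
4 = 1*3 + 1
3 = 3*1 + 0
gcd(63, 89) = 1, so the inverse exists.
Back-substitute for 1:
1 = 1*4 − 1*3
  = −1*11 + 3*4
  = 3*26 − 7*11
  = −7*63 + 17*26
  = 17*89 − 24*63
So 63⁻¹ ≡ −24 ≡ 65 (mod 89).

65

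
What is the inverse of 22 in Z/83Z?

34

Run the extended Euclidean algorithm:
83 = 3·22 + 17
22 = 1·17 + 5
17 = 3·5 + 2
5 = 2·2 + 1
2 = 2·1 + 0
gcd(22, 83) = 1, so the inverse exists.
Back-substitute for 1:
1 = 1·5 − 2·2
  = −2·17 + 7·5
  = 7·22 − 9·17
  = −9·83 + 34·22
So 22⁻¹ ≡ 34 (mod 83).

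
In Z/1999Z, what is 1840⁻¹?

1999 = 1·1840 + 159
1840 = 11·159 + 91
159 = 1·91 + 68
91 = 1·68 + 23
68 = 2·23 + 22
23 = 1·22 + 1
22 = 22·1 + 0
gcd(1840, 1999) = 1, so the inverse exists.
Back-substitute for 1:
1 = 1·23 − 1·22
  = −1·68 + 3·23
  = 3·91 − 4·68
  = −4·159 + 7·91
  = 7·1840 − 81·159
  = −81·1999 + 88·1840
So 1840⁻¹ ≡ 88 (mod 1999).

88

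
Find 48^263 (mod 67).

7

263 in binary is 100000111, i.e. 263 = 256 + 4 + 2 + 1.
48^1 ≡ 48 (mod 67)
48^2 ≡ 48^2 = 2304 ≡ 26 (mod 67)
48^4 ≡ 26^2 = 676 ≡ 6 (mod 67)
48^8 ≡ 6^2 = 36 (mod 67)
48^16 ≡ 36^2 = 1296 ≡ 23 (mod 67)
48^32 ≡ 23^2 = 529 ≡ 60 (mod 67)
48^64 ≡ 60^2 = 3600 ≡ 49 (mod 67)
48^128 ≡ 49^2 = 2401 ≡ 56 (mod 67)
48^256 ≡ 56^2 = 3136 ≡ 54 (mod 67)
48^263 = 48^256 × 48^4 × 48^2 × 48^1 ≡ 54 × 6 × 26 × 48 (mod 67).
Accumulate the product:
54 × 6 = 324 ≡ 56
56 × 26 = 1456 ≡ 49
49 × 48 = 2352 ≡ 7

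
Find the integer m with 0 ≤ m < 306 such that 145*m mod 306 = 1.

306 = 2·145 + 16
145 = 9·16 + 1
16 = 16·1 + 0
gcd(145, 306) = 1, so the inverse exists.
Back-substitute for 1:
1 = 1·145 − 9·16
  = −9·306 + 19·145
So 145⁻¹ ≡ 19 (mod 306).

19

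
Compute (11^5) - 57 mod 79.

71

(11)^5 ≡ 49 (mod 79)
49 - 57 = -8 ≡ 71 (mod 79)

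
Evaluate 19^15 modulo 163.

142

By square-and-multiply:
15 in binary is 1111, i.e. 15 = 8 + 4 + 2 + 1.
19^1 ≡ 19 (mod 163)
19^2 ≡ 19^2 = 361 ≡ 35 (mod 163)
19^4 ≡ 35^2 = 1225 ≡ 84 (mod 163)
19^8 ≡ 84^2 = 7056 ≡ 47 (mod 163)
19^15 = 19^8 × 19^4 × 19^2 × 19^1 ≡ 47 × 84 × 35 × 19 (mod 163).
Accumulate the product:
47 × 84 = 3948 ≡ 36
36 × 35 = 1260 ≡ 119
119 × 19 = 2261 ≡ 142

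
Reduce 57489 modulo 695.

57489 = 82×695 + 499, so 57489 ≡ 499 (mod 695).

499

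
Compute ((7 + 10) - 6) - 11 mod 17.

7 + 10 = 17 ≡ 0 (mod 17)
0 - 6 = -6 ≡ 11 (mod 17)
11 - 11 = 0

0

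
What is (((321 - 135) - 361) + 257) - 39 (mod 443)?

43

321 - 135 = 186
186 - 361 = -175 ≡ 268 (mod 443)
268 + 257 = 525 ≡ 82 (mod 443)
82 - 39 = 43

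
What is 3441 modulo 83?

3441 = 41×83 + 38, so 3441 ≡ 38 (mod 83).

38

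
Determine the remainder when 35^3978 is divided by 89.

3978 in binary is 111110001010, i.e. 3978 = 2048 + 1024 + 512 + 256 + 128 + 8 + 2.
35^1 ≡ 35 (mod 89)
35^2 ≡ 35^2 = 1225 ≡ 68 (mod 89)
35^4 ≡ 68^2 = 4624 ≡ 85 (mod 89)
35^8 ≡ 85^2 = 7225 ≡ 16 (mod 89)
35^16 ≡ 16^2 = 256 ≡ 78 (mod 89)
35^32 ≡ 78^2 = 6084 ≡ 32 (mod 89)
35^64 ≡ 32^2 = 1024 ≡ 45 (mod 89)
35^128 ≡ 45^2 = 2025 ≡ 67 (mod 89)
35^256 ≡ 67^2 = 4489 ≡ 39 (mod 89)
35^512 ≡ 39^2 = 1521 ≡ 8 (mod 89)
35^1024 ≡ 8^2 = 64 (mod 89)
35^2048 ≡ 64^2 = 4096 ≡ 2 (mod 89)
35^3978 = 35^2048 × 35^1024 × 35^512 × 35^256 × 35^128 × 35^8 × 35^2 ≡ 2 × 64 × 8 × 39 × 67 × 16 × 68 (mod 89).
Accumulate the product:
2 × 64 = 128 ≡ 39
39 × 8 = 312 ≡ 45
45 × 39 = 1755 ≡ 64
64 × 67 = 4288 ≡ 16
16 × 16 = 256 ≡ 78
78 × 68 = 5304 ≡ 53

53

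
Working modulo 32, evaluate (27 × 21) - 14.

27 × 21 = 567 ≡ 23 (mod 32)
23 - 14 = 9

9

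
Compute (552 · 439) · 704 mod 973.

552 · 439 = 242328 ≡ 51 (mod 973)
51 · 704 = 35904 ≡ 876 (mod 973)

876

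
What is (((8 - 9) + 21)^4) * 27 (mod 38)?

8 - 9 = -1 ≡ 37 (mod 38)
37 + 21 = 58 ≡ 20 (mod 38)
(20)^4 ≡ 20 (mod 38)
20 * 27 = 540 ≡ 8 (mod 38)

8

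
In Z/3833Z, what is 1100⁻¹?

Apply the Euclidean algorithm and back-substitute:
3833 = 3*1100 + 533
1100 = 2*533 + 34
533 = 15*34 + 23
34 = 1*23 + 11
23 = 2*11 + 1
11 = 11*1 + 0
gcd(1100, 3833) = 1, so the inverse exists.
Bézout: 1 = 97*3833 − 338*1100.
So 1100⁻¹ ≡ −338 ≡ 3495 (mod 3833).

3495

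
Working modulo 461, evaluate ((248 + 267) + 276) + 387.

256

248 + 267 = 515 ≡ 54 (mod 461)
54 + 276 = 330
330 + 387 = 717 ≡ 256 (mod 461)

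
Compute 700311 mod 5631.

700311 = 124·5631 + 2067, so 700311 ≡ 2067 (mod 5631).

2067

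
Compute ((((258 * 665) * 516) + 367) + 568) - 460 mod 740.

258 * 665 = 171570 ≡ 630 (mod 740)
630 * 516 = 325080 ≡ 220 (mod 740)
220 + 367 = 587
587 + 568 = 1155 ≡ 415 (mod 740)
415 - 460 = -45 ≡ 695 (mod 740)

695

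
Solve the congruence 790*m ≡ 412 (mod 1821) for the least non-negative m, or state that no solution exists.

1402

gcd(790, 1821) = 1, so a unique solution mod 1821 exists.
790⁻¹ ≡ 136 (mod 1821).
m ≡ 136*412 ≡ 1402 (mod 1821).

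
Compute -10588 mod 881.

865

-10588 = -13*881 + 865, so -10588 ≡ 865 (mod 881).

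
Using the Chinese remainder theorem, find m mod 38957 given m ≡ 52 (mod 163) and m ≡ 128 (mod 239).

163⁻¹ mod 239: 163*22 ≡ 1 (mod 239), so 163⁻¹ ≡ 22.
m = 52 + 163*((128 − 52)*22 mod 239) = 52 + 163*238 = 38846.

38846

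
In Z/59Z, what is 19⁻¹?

By the extended Euclidean algorithm:
59 = 3·19 + 2
19 = 9·2 + 1
2 = 2·1 + 0
gcd(19, 59) = 1, so the inverse exists.
Back-substitute for 1:
1 = 1·19 − 9·2
  = −9·59 + 28·19
So 19⁻¹ ≡ 28 (mod 59).

28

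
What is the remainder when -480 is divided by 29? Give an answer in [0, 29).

-480 = -17*29 + 13, so -480 ≡ 13 (mod 29).

13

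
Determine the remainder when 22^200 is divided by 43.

200 in binary is 11001000, i.e. 200 = 128 + 64 + 8.
22^1 ≡ 22 (mod 43)
22^2 ≡ 22^2 = 484 ≡ 11 (mod 43)
22^4 ≡ 11^2 = 121 ≡ 35 (mod 43)
22^8 ≡ 35^2 = 1225 ≡ 21 (mod 43)
22^16 ≡ 21^2 = 441 ≡ 11 (mod 43)
22^32 ≡ 11^2 = 121 ≡ 35 (mod 43)
22^64 ≡ 35^2 = 1225 ≡ 21 (mod 43)
22^128 ≡ 21^2 = 441 ≡ 11 (mod 43)
22^200 = 22^128 · 22^64 · 22^8 ≡ 11 · 21 · 21 (mod 43).
Accumulate the product:
11 · 21 = 231 ≡ 16
16 · 21 = 336 ≡ 35

35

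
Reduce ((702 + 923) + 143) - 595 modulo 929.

702 + 923 = 1625 ≡ 696 (mod 929)
696 + 143 = 839
839 - 595 = 244

244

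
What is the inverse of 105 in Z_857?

Apply the Euclidean algorithm and back-substitute:
857 = 8×105 + 17
105 = 6×17 + 3
17 = 5×3 + 2
3 = 1×2 + 1
2 = 2×1 + 0
gcd(105, 857) = 1, so the inverse exists.
Bézout: 1 = −37×857 + 302×105.
So 105⁻¹ ≡ 302 (mod 857).

302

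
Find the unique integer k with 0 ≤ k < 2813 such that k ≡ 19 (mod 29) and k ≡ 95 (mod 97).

29⁻¹ mod 97: 29·87 ≡ 1 (mod 97), so 29⁻¹ ≡ 87.
k = 19 + 29·((95 − 19)·87 mod 97) = 19 + 29·16 = 483.

483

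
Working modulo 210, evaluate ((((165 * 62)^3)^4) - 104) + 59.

75

165 * 62 = 10230 ≡ 150 (mod 210)
(150)^3 ≡ 90 (mod 210)
(90)^4 ≡ 120 (mod 210)
120 - 104 = 16
16 + 59 = 75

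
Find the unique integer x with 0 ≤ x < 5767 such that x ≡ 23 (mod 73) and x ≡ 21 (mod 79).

73⁻¹ mod 79: 73·13 ≡ 1 (mod 79), so 73⁻¹ ≡ 13.
x = 23 + 73·((21 − 23)·13 mod 79) = 23 + 73·53 = 3892.

3892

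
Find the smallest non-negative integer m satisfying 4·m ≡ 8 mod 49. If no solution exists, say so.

2

gcd(4, 49) = 1, so a unique solution mod 49 exists.
4⁻¹ ≡ 37 (mod 49).
m ≡ 37·8 ≡ 2 (mod 49).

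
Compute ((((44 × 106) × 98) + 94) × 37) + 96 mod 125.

113

44 × 106 = 4664 ≡ 39 (mod 125)
39 × 98 = 3822 ≡ 72 (mod 125)
72 + 94 = 166 ≡ 41 (mod 125)
41 × 37 = 1517 ≡ 17 (mod 125)
17 + 96 = 113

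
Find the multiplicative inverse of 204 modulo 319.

319 = 1·204 + 115
204 = 1·115 + 89
115 = 1·89 + 26
89 = 3·26 + 11
26 = 2·11 + 4
11 = 2·4 + 3
4 = 1·3 + 1
3 = 3·1 + 0
gcd(204, 319) = 1, so the inverse exists.
Bézout: 1 = 55·319 − 86·204.
So 204⁻¹ ≡ −86 ≡ 233 (mod 319).

233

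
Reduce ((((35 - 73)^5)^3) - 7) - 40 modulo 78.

35 - 73 = -38 ≡ 40 (mod 78)
(40)^5 ≡ 40 (mod 78)
(40)^3 ≡ 40 (mod 78)
40 - 7 = 33
33 - 40 = -7 ≡ 71 (mod 78)

71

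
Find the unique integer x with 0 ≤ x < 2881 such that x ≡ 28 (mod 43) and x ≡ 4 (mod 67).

43⁻¹ mod 67: 43×53 ≡ 1 (mod 67), so 43⁻¹ ≡ 53.
x = 28 + 43×((4 − 28)×53 mod 67) = 28 + 43×1 = 71.

71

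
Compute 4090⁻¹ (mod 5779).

1810

By the extended Euclidean algorithm:
5779 = 1×4090 + 1689
4090 = 2×1689 + 712
1689 = 2×712 + 265
712 = 2×265 + 182
265 = 1×182 + 83
182 = 2×83 + 16
83 = 5×16 + 3
16 = 5×3 + 1
3 = 3×1 + 0
gcd(4090, 5779) = 1, so the inverse exists.
Back-substitute for 1:
1 = 1×16 − 5×3
  = −5×83 + 26×16
  = 26×182 − 57×83
  = −57×265 + 83×182
  = 83×712 − 223×265
  = −223×1689 + 529×712
  = 529×4090 − 1281×1689
  = −1281×5779 + 1810×4090
So 4090⁻¹ ≡ 1810 (mod 5779).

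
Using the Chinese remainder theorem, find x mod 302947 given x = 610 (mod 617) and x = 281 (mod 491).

217794

617⁻¹ mod 491: 617*378 ≡ 1 (mod 491), so 617⁻¹ ≡ 378.
x = 610 + 617*((281 − 610)*378 mod 491) = 610 + 617*352 = 217794.
Check: 217794 mod 617 = 610, 217794 mod 491 = 281. ✓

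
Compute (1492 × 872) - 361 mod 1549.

1492 × 872 = 1301024 ≡ 1413 (mod 1549)
1413 - 361 = 1052

1052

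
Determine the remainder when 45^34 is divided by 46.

45^1 ≡ 45 (mod 46)
45^2 ≡ 45^2 = 2025 ≡ 1 (mod 46)
45^4 ≡ 1^2 = 1 (mod 46)
45^8 ≡ 1^2 = 1 (mod 46)
45^16 ≡ 1^2 = 1 (mod 46)
45^32 ≡ 1^2 = 1 (mod 46)
45^34 = 45^32 · 45^2 ≡ 1 · 1 (mod 46).
1 · 1 = 1 ≡ 1 (mod 46).

1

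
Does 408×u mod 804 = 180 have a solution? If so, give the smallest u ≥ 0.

30

gcd(408, 804) = 12, and 12 | 180, so solutions exist.
Divide through by 12: 34×u mod 67 = 15.
34⁻¹ ≡ 2 (mod 67).
u ≡ 2×15 ≡ 30 (mod 67).
The smallest non-negative solution is u = 30.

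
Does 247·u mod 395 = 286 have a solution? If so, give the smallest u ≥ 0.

313

gcd(247, 395) = 1, so a unique solution mod 395 exists.
247⁻¹ ≡ 8 (mod 395).
u ≡ 8·286 ≡ 313 (mod 395).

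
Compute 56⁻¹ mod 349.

268

349 = 6×56 + 13
56 = 4×13 + 4
13 = 3×4 + 1
4 = 4×1 + 0
gcd(56, 349) = 1, so the inverse exists.
Bézout: 1 = 13×349 − 81×56.
So 56⁻¹ ≡ −81 ≡ 268 (mod 349).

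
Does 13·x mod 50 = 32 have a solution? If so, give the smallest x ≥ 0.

gcd(13, 50) = 1, so a unique solution mod 50 exists.
13⁻¹ ≡ 27 (mod 50).
x ≡ 27·32 ≡ 14 (mod 50).

14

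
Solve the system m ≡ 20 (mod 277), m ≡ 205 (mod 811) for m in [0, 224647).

176192

277⁻¹ mod 811: 277·284 ≡ 1 (mod 811), so 277⁻¹ ≡ 284.
m = 20 + 277·((205 − 20)·284 mod 811) = 20 + 277·636 = 176192.
Check: 176192 mod 277 = 20, 176192 mod 811 = 205. ✓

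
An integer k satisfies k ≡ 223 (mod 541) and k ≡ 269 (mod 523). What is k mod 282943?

541⁻¹ mod 523: 541×494 ≡ 1 (mod 523), so 541⁻¹ ≡ 494.
k = 223 + 541×((269 − 223)×494 mod 523) = 223 + 541×235 = 127358.
Check: 127358 mod 541 = 223, 127358 mod 523 = 269. ✓

127358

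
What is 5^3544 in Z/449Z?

25

5^1 ≡ 5 (mod 449)
5^2 ≡ 5^2 = 25 (mod 449)
5^4 ≡ 25^2 = 625 ≡ 176 (mod 449)
5^8 ≡ 176^2 = 30976 ≡ 444 (mod 449)
5^16 ≡ 444^2 = 197136 ≡ 25 (mod 449)
5^32 ≡ 25^2 = 625 ≡ 176 (mod 449)
5^64 ≡ 176^2 = 30976 ≡ 444 (mod 449)
5^128 ≡ 444^2 = 197136 ≡ 25 (mod 449)
5^256 ≡ 25^2 = 625 ≡ 176 (mod 449)
5^512 ≡ 176^2 = 30976 ≡ 444 (mod 449)
5^1024 ≡ 444^2 = 197136 ≡ 25 (mod 449)
5^2048 ≡ 25^2 = 625 ≡ 176 (mod 449)
5^3544 = 5^2048 × 5^1024 × 5^256 × 5^128 × 5^64 × 5^16 × 5^8 ≡ 176 × 25 × 176 × 25 × 444 × 25 × 444 (mod 449).
Accumulate the product:
176 × 25 = 4400 ≡ 359
359 × 176 = 63184 ≡ 324
324 × 25 = 8100 ≡ 18
18 × 444 = 7992 ≡ 359
359 × 25 = 8975 ≡ 444
444 × 444 = 197136 ≡ 25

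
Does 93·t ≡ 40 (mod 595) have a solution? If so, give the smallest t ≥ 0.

90

gcd(93, 595) = 1, so a unique solution mod 595 exists.
93⁻¹ ≡ 32 (mod 595).
t ≡ 32·40 ≡ 90 (mod 595).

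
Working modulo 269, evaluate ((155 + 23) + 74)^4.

131

155 + 23 = 178
178 + 74 = 252
(252)^4 ≡ 131 (mod 269)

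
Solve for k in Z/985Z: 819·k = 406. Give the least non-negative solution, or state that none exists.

gcd(819, 985) = 1, so a unique solution mod 985 exists.
819⁻¹ ≡ 89 (mod 985).
k ≡ 89·406 ≡ 674 (mod 985).

674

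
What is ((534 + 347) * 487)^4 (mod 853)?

264

534 + 347 = 881 ≡ 28 (mod 853)
28 * 487 = 13636 ≡ 841 (mod 853)
(841)^4 ≡ 264 (mod 853)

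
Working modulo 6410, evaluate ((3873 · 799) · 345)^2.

3873 · 799 = 3094527 ≡ 4907 (mod 6410)
4907 · 345 = 1692915 ≡ 675 (mod 6410)
(675)^2 ≡ 515 (mod 6410)

515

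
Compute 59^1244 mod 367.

220

Compute successive squares:
59^1 ≡ 59 (mod 367)
59^2 ≡ 59^2 = 3481 ≡ 178 (mod 367)
59^4 ≡ 178^2 = 31684 ≡ 122 (mod 367)
59^8 ≡ 122^2 = 14884 ≡ 204 (mod 367)
59^16 ≡ 204^2 = 41616 ≡ 145 (mod 367)
59^32 ≡ 145^2 = 21025 ≡ 106 (mod 367)
59^64 ≡ 106^2 = 11236 ≡ 226 (mod 367)
59^128 ≡ 226^2 = 51076 ≡ 63 (mod 367)
59^256 ≡ 63^2 = 3969 ≡ 299 (mod 367)
59^512 ≡ 299^2 = 89401 ≡ 220 (mod 367)
59^1024 ≡ 220^2 = 48400 ≡ 323 (mod 367)
59^1244 = 59^1024 * 59^128 * 59^64 * 59^16 * 59^8 * 59^4 ≡ 323 * 63 * 226 * 145 * 204 * 122 (mod 367).
Accumulate the product:
323 * 63 = 20349 ≡ 164
164 * 226 = 37064 ≡ 364
364 * 145 = 52780 ≡ 299
299 * 204 = 60996 ≡ 74
74 * 122 = 9028 ≡ 220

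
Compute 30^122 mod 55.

20

By square-and-multiply:
30^1 ≡ 30 (mod 55)
30^2 ≡ 30^2 = 900 ≡ 20 (mod 55)
30^4 ≡ 20^2 = 400 ≡ 15 (mod 55)
30^8 ≡ 15^2 = 225 ≡ 5 (mod 55)
30^16 ≡ 5^2 = 25 (mod 55)
30^32 ≡ 25^2 = 625 ≡ 20 (mod 55)
30^64 ≡ 20^2 = 400 ≡ 15 (mod 55)
30^122 = 30^64 * 30^32 * 30^16 * 30^8 * 30^2 ≡ 15 * 20 * 25 * 5 * 20 (mod 55).
Accumulate the product:
15 * 20 = 300 ≡ 25
25 * 25 = 625 ≡ 20
20 * 5 = 100 ≡ 45
45 * 20 = 900 ≡ 20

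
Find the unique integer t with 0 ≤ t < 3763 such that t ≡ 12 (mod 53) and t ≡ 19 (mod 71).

2291

53⁻¹ mod 71: 53·67 ≡ 1 (mod 71), so 53⁻¹ ≡ 67.
t = 12 + 53·((19 − 12)·67 mod 71) = 12 + 53·43 = 2291.
Check: 2291 mod 53 = 12, 2291 mod 71 = 19. ✓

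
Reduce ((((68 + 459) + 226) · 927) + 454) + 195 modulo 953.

131

68 + 459 = 527
527 + 226 = 753
753 · 927 = 698031 ≡ 435 (mod 953)
435 + 454 = 889
889 + 195 = 1084 ≡ 131 (mod 953)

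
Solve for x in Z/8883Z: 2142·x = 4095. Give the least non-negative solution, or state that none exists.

89

gcd(2142, 8883) = 63, and 63 | 4095, so solutions exist.
Divide through by 63: 34·x = 65 (mod 141).
34⁻¹ ≡ 112 (mod 141).
x ≡ 112·65 ≡ 89 (mod 141).
The smallest non-negative solution is x = 89.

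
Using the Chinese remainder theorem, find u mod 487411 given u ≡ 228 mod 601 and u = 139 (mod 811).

142064

601⁻¹ mod 811: 601×699 ≡ 1 (mod 811), so 601⁻¹ ≡ 699.
u = 228 + 601×((139 − 228)×699 mod 811) = 228 + 601×236 = 142064.
Check: 142064 mod 601 = 228, 142064 mod 811 = 139. ✓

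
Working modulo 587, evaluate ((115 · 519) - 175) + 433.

69

115 · 519 = 59685 ≡ 398 (mod 587)
398 - 175 = 223
223 + 433 = 656 ≡ 69 (mod 587)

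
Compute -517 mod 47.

0

-517 = -11·47 + 0, so -517 ≡ 0 (mod 47).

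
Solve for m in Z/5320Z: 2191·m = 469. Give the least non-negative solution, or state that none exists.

gcd(2191, 5320) = 7, and 7 | 469, so solutions exist.
Divide through by 7: 313·m = 67 (mod 760).
313⁻¹ ≡ 17 (mod 760).
m ≡ 17·67 ≡ 379 (mod 760).
The smallest non-negative solution is m = 379.

379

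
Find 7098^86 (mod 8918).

0

Compute successive squares:
86 in binary is 1010110, i.e. 86 = 64 + 16 + 4 + 2.
7098^1 ≡ 7098 (mod 8918)
7098^2 ≡ 7098^2 = 50381604 ≡ 3822 (mod 8918)
7098^4 ≡ 3822^2 = 14607684 ≡ 0 (mod 8918)
7098^8 ≡ 0^2 = 0 (mod 8918)
7098^16 ≡ 0^2 = 0 (mod 8918)
7098^32 ≡ 0^2 = 0 (mod 8918)
7098^64 ≡ 0^2 = 0 (mod 8918)
7098^86 = 7098^64 * 7098^16 * 7098^4 * 7098^2 ≡ 0 * 0 * 0 * 3822 (mod 8918).
Accumulate the product:
0 * 0 = 0
0 * 0 = 0
0 * 3822 = 0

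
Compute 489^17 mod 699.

Compute successive squares:
17 in binary is 10001, i.e. 17 = 16 + 1.
489^1 ≡ 489 (mod 699)
489^2 ≡ 489^2 = 239121 ≡ 63 (mod 699)
489^4 ≡ 63^2 = 3969 ≡ 474 (mod 699)
489^8 ≡ 474^2 = 224676 ≡ 297 (mod 699)
489^16 ≡ 297^2 = 88209 ≡ 135 (mod 699)
489^17 = 489^16 × 489^1 ≡ 135 × 489 (mod 699).
135 × 489 = 66015 ≡ 309 (mod 699).

309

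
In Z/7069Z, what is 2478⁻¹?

2479

By the extended Euclidean algorithm:
7069 = 2×2478 + 2113
2478 = 1×2113 + 365
2113 = 5×365 + 288
365 = 1×288 + 77
288 = 3×77 + 57
77 = 1×57 + 20
57 = 2×20 + 17
20 = 1×17 + 3
17 = 5×3 + 2
3 = 1×2 + 1
2 = 2×1 + 0
gcd(2478, 7069) = 1, so the inverse exists.
Back-substitute for 1:
1 = 1×3 − 1×2
  = −1×17 + 6×3
  = 6×20 − 7×17
  = −7×57 + 20×20
  = 20×77 − 27×57
  = −27×288 + 101×77
  = 101×365 − 128×288
  = −128×2113 + 741×365
  = 741×2478 − 869×2113
  = −869×7069 + 2479×2478
So 2478⁻¹ ≡ 2479 (mod 7069).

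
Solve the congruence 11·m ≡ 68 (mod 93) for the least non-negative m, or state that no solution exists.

gcd(11, 93) = 1, so a unique solution mod 93 exists.
11⁻¹ ≡ 17 (mod 93).
m ≡ 17·68 ≡ 40 (mod 93).

40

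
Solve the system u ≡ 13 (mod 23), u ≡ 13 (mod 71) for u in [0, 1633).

13

23⁻¹ mod 71: 23×34 ≡ 1 (mod 71), so 23⁻¹ ≡ 34.
u = 13 + 23×((13 − 13)×34 mod 71) = 13 + 23×0 = 13.
Check: 13 mod 23 = 13, 13 mod 71 = 13. ✓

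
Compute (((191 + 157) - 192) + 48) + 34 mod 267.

191 + 157 = 348 ≡ 81 (mod 267)
81 - 192 = -111 ≡ 156 (mod 267)
156 + 48 = 204
204 + 34 = 238

238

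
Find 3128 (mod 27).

23

3128 = 115·27 + 23, so 3128 ≡ 23 (mod 27).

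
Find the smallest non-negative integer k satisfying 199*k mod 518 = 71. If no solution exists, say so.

383

gcd(199, 518) = 1, so a unique solution mod 518 exists.
199⁻¹ ≡ 341 (mod 518).
k ≡ 341*71 ≡ 383 (mod 518).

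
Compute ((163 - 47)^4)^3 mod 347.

163 - 47 = 116
(116)^4 ≡ 30 (mod 347)
(30)^3 ≡ 281 (mod 347)

281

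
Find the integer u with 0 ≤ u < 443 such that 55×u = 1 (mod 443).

443 = 8*55 + 3
55 = 18*3 + 1
3 = 3*1 + 0
gcd(55, 443) = 1, so the inverse exists.
Back-substitute for 1:
1 = 1*55 − 18*3
  = −18*443 + 145*55
So 55⁻¹ ≡ 145 (mod 443).

145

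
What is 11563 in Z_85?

11563 = 136·85 + 3, so 11563 ≡ 3 (mod 85).

3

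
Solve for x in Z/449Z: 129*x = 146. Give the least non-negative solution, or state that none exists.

384

gcd(129, 449) = 1, so a unique solution mod 449 exists.
129⁻¹ ≡ 181 (mod 449).
x ≡ 181*146 ≡ 384 (mod 449).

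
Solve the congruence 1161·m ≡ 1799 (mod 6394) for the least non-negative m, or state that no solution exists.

gcd(1161, 6394) = 1, so a unique solution mod 6394 exists.
1161⁻¹ ≡ 5265 (mod 6394).
m ≡ 5265·1799 ≡ 2221 (mod 6394).

2221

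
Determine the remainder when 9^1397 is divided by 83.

9^1 ≡ 9 (mod 83)
9^2 ≡ 9^2 = 81 (mod 83)
9^4 ≡ 81^2 = 6561 ≡ 4 (mod 83)
9^8 ≡ 4^2 = 16 (mod 83)
9^16 ≡ 16^2 = 256 ≡ 7 (mod 83)
9^32 ≡ 7^2 = 49 (mod 83)
9^64 ≡ 49^2 = 2401 ≡ 77 (mod 83)
9^128 ≡ 77^2 = 5929 ≡ 36 (mod 83)
9^256 ≡ 36^2 = 1296 ≡ 51 (mod 83)
9^512 ≡ 51^2 = 2601 ≡ 28 (mod 83)
9^1024 ≡ 28^2 = 784 ≡ 37 (mod 83)
9^1397 = 9^1024 × 9^256 × 9^64 × 9^32 × 9^16 × 9^4 × 9^1 ≡ 37 × 51 × 77 × 49 × 7 × 4 × 9 (mod 83).
Accumulate the product:
37 × 51 = 1887 ≡ 61
61 × 77 = 4697 ≡ 49
49 × 49 = 2401 ≡ 77
77 × 7 = 539 ≡ 41
41 × 4 = 164 ≡ 81
81 × 9 = 729 ≡ 65

65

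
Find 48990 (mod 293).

48990 = 167*293 + 59, so 48990 ≡ 59 (mod 293).

59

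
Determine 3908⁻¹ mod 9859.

6148

9859 = 2×3908 + 2043
3908 = 1×2043 + 1865
2043 = 1×1865 + 178
1865 = 10×178 + 85
178 = 2×85 + 8
85 = 10×8 + 5
8 = 1×5 + 3
5 = 1×3 + 2
3 = 1×2 + 1
2 = 2×1 + 0
gcd(3908, 9859) = 1, so the inverse exists.
Back-substitute for 1:
1 = 1×3 − 1×2
  = −1×5 + 2×3
  = 2×8 − 3×5
  = −3×85 + 32×8
  = 32×178 − 67×85
  = −67×1865 + 702×178
  = 702×2043 − 769×1865
  = −769×3908 + 1471×2043
  = 1471×9859 − 3711×3908
So 3908⁻¹ ≡ −3711 ≡ 6148 (mod 9859).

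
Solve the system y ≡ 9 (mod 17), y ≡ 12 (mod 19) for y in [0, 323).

145

17⁻¹ mod 19: 17·9 ≡ 1 (mod 19), so 17⁻¹ ≡ 9.
y = 9 + 17·((12 − 9)·9 mod 19) = 9 + 17·8 = 145.
Check: 145 mod 17 = 9, 145 mod 19 = 12. ✓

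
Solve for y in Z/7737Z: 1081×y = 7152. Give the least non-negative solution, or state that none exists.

gcd(1081, 7737) = 1, so a unique solution mod 7737 exists.
1081⁻¹ ≡ 5962 (mod 7737).
y ≡ 5962×7152 ≡ 1617 (mod 7737).

1617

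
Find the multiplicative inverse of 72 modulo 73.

72

Run the extended Euclidean algorithm:
73 = 1*72 + 1
72 = 72*1 + 0
gcd(72, 73) = 1, so the inverse exists.
Bézout: 1 = 1*73 − 1*72.
So 72⁻¹ ≡ −1 ≡ 72 (mod 73).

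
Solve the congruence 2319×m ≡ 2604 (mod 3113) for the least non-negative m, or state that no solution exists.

gcd(2319, 3113) = 1, so a unique solution mod 3113 exists.
2319⁻¹ ≡ 247 (mod 3113).
m ≡ 247×2604 ≡ 1910 (mod 3113).

1910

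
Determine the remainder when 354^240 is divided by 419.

27

Using repeated squaring:
354^1 ≡ 354 (mod 419)
354^2 ≡ 354^2 = 125316 ≡ 35 (mod 419)
354^4 ≡ 35^2 = 1225 ≡ 387 (mod 419)
354^8 ≡ 387^2 = 149769 ≡ 186 (mod 419)
354^16 ≡ 186^2 = 34596 ≡ 238 (mod 419)
354^32 ≡ 238^2 = 56644 ≡ 79 (mod 419)
354^64 ≡ 79^2 = 6241 ≡ 375 (mod 419)
354^128 ≡ 375^2 = 140625 ≡ 260 (mod 419)
354^240 = 354^128 * 354^64 * 354^32 * 354^16 ≡ 260 * 375 * 79 * 238 (mod 419).
Accumulate the product:
260 * 375 = 97500 ≡ 292
292 * 79 = 23068 ≡ 23
23 * 238 = 5474 ≡ 27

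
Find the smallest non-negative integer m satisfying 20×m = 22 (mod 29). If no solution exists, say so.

4

gcd(20, 29) = 1, so a unique solution mod 29 exists.
20⁻¹ ≡ 16 (mod 29).
m ≡ 16×22 ≡ 4 (mod 29).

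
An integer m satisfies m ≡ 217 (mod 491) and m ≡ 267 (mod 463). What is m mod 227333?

491⁻¹ mod 463: 491*215 ≡ 1 (mod 463), so 491⁻¹ ≡ 215.
m = 217 + 491*((267 − 217)*215 mod 463) = 217 + 491*101 = 49808.

49808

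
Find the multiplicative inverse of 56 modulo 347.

347 = 6·56 + 11
56 = 5·11 + 1
11 = 11·1 + 0
gcd(56, 347) = 1, so the inverse exists.
Bézout: 1 = −5·347 + 31·56.
So 56⁻¹ ≡ 31 (mod 347).

31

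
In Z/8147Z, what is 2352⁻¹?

3786

Run the extended Euclidean algorithm:
8147 = 3·2352 + 1091
2352 = 2·1091 + 170
1091 = 6·170 + 71
170 = 2·71 + 28
71 = 2·28 + 15
28 = 1·15 + 13
15 = 1·13 + 2
13 = 6·2 + 1
2 = 2·1 + 0
gcd(2352, 8147) = 1, so the inverse exists.
Bézout: 1 = −1093·8147 + 3786·2352.
So 2352⁻¹ ≡ 3786 (mod 8147).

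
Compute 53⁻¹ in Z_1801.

34

By the extended Euclidean algorithm:
1801 = 33*53 + 52
53 = 1*52 + 1
52 = 52*1 + 0
gcd(53, 1801) = 1, so the inverse exists.
Back-substitute for 1:
1 = 1*53 − 1*52
  = −1*1801 + 34*53
So 53⁻¹ ≡ 34 (mod 1801).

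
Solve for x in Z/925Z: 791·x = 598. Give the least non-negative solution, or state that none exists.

gcd(791, 925) = 1, so a unique solution mod 925 exists.
791⁻¹ ≡ 711 (mod 925).
x ≡ 711·598 ≡ 603 (mod 925).

603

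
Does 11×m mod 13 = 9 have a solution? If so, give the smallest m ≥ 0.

gcd(11, 13) = 1, so a unique solution mod 13 exists.
11⁻¹ ≡ 6 (mod 13).
m ≡ 6×9 ≡ 2 (mod 13).

2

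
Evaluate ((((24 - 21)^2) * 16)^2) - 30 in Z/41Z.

24 - 21 = 3
(3)^2 ≡ 9 (mod 41)
9 * 16 = 144 ≡ 21 (mod 41)
(21)^2 ≡ 31 (mod 41)
31 - 30 = 1

1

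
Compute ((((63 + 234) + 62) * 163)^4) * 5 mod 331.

63 + 234 = 297
297 + 62 = 359 ≡ 28 (mod 331)
28 * 163 = 4564 ≡ 261 (mod 331)
(261)^4 ≡ 253 (mod 331)
253 * 5 = 1265 ≡ 272 (mod 331)

272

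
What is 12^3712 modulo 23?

18

12^1 ≡ 12 (mod 23)
12^2 ≡ 12^2 = 144 ≡ 6 (mod 23)
12^4 ≡ 6^2 = 36 ≡ 13 (mod 23)
12^8 ≡ 13^2 = 169 ≡ 8 (mod 23)
12^16 ≡ 8^2 = 64 ≡ 18 (mod 23)
12^32 ≡ 18^2 = 324 ≡ 2 (mod 23)
12^64 ≡ 2^2 = 4 (mod 23)
12^128 ≡ 4^2 = 16 (mod 23)
12^256 ≡ 16^2 = 256 ≡ 3 (mod 23)
12^512 ≡ 3^2 = 9 (mod 23)
12^1024 ≡ 9^2 = 81 ≡ 12 (mod 23)
12^2048 ≡ 12^2 = 144 ≡ 6 (mod 23)
12^3712 = 12^2048 * 12^1024 * 12^512 * 12^128 ≡ 6 * 12 * 9 * 16 (mod 23).
Accumulate the product:
6 * 12 = 72 ≡ 3
3 * 9 = 27 ≡ 4
4 * 16 = 64 ≡ 18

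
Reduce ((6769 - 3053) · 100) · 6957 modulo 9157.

7803

6769 - 3053 = 3716
3716 · 100 = 371600 ≡ 5320 (mod 9157)
5320 · 6957 = 37011240 ≡ 7803 (mod 9157)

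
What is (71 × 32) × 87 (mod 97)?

71 × 32 = 2272 ≡ 41 (mod 97)
41 × 87 = 3567 ≡ 75 (mod 97)

75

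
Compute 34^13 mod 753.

By square-and-multiply:
13 in binary is 1101, i.e. 13 = 8 + 4 + 1.
34^1 ≡ 34 (mod 753)
34^2 ≡ 34^2 = 1156 ≡ 403 (mod 753)
34^4 ≡ 403^2 = 162409 ≡ 514 (mod 753)
34^8 ≡ 514^2 = 264196 ≡ 646 (mod 753)
34^13 = 34^8 × 34^4 × 34^1 ≡ 646 × 514 × 34 (mod 753).
Accumulate the product:
646 × 514 = 332044 ≡ 724
724 × 34 = 24616 ≡ 520

520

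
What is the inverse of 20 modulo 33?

33 = 1·20 + 13
20 = 1·13 + 7
13 = 1·7 + 6
7 = 1·6 + 1
6 = 6·1 + 0
gcd(20, 33) = 1, so the inverse exists.
Back-substitute for 1:
1 = 1·7 − 1·6
  = −1·13 + 2·7
  = 2·20 − 3·13
  = −3·33 + 5·20
So 20⁻¹ ≡ 5 (mod 33).

5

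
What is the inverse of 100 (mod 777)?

Apply the Euclidean algorithm and back-substitute:
777 = 7×100 + 77
100 = 1×77 + 23
77 = 3×23 + 8
23 = 2×8 + 7
8 = 1×7 + 1
7 = 7×1 + 0
gcd(100, 777) = 1, so the inverse exists.
Bézout: 1 = 13×777 − 101×100.
So 100⁻¹ ≡ −101 ≡ 676 (mod 777).

676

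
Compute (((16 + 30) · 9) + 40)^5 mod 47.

41

16 + 30 = 46
46 · 9 = 414 ≡ 38 (mod 47)
38 + 40 = 78 ≡ 31 (mod 47)
(31)^5 ≡ 41 (mod 47)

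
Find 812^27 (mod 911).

309

27 in binary is 11011, i.e. 27 = 16 + 8 + 2 + 1.
812^1 ≡ 812 (mod 911)
812^2 ≡ 812^2 = 659344 ≡ 691 (mod 911)
812^4 ≡ 691^2 = 477481 ≡ 117 (mod 911)
812^8 ≡ 117^2 = 13689 ≡ 24 (mod 911)
812^16 ≡ 24^2 = 576 (mod 911)
812^27 = 812^16 × 812^8 × 812^2 × 812^1 ≡ 576 × 24 × 691 × 812 (mod 911).
Accumulate the product:
576 × 24 = 13824 ≡ 159
159 × 691 = 109869 ≡ 549
549 × 812 = 445788 ≡ 309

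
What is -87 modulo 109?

-87 = -1*109 + 22, so -87 ≡ 22 (mod 109).

22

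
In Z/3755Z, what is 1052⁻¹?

By the extended Euclidean algorithm:
3755 = 3·1052 + 599
1052 = 1·599 + 453
599 = 1·453 + 146
453 = 3·146 + 15
146 = 9·15 + 11
15 = 1·11 + 4
11 = 2·4 + 3
4 = 1·3 + 1
3 = 3·1 + 0
gcd(1052, 3755) = 1, so the inverse exists.
Back-substitute for 1:
1 = 1·4 − 1·3
  = −1·11 + 3·4
  = 3·15 − 4·11
  = −4·146 + 39·15
  = 39·453 − 121·146
  = −121·599 + 160·453
  = 160·1052 − 281·599
  = −281·3755 + 1003·1052
So 1052⁻¹ ≡ 1003 (mod 3755).

1003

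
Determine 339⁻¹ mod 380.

Run the extended Euclidean algorithm:
380 = 1×339 + 41
339 = 8×41 + 11
41 = 3×11 + 8
11 = 1×8 + 3
8 = 2×3 + 2
3 = 1×2 + 1
2 = 2×1 + 0
gcd(339, 380) = 1, so the inverse exists.
Back-substitute for 1:
1 = 1×3 − 1×2
  = −1×8 + 3×3
  = 3×11 − 4×8
  = −4×41 + 15×11
  = 15×339 − 124×41
  = −124×380 + 139×339
So 339⁻¹ ≡ 139 (mod 380).

139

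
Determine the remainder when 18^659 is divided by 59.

Using repeated squaring:
659 in binary is 1010010011, i.e. 659 = 512 + 128 + 16 + 2 + 1.
18^1 ≡ 18 (mod 59)
18^2 ≡ 18^2 = 324 ≡ 29 (mod 59)
18^4 ≡ 29^2 = 841 ≡ 15 (mod 59)
18^8 ≡ 15^2 = 225 ≡ 48 (mod 59)
18^16 ≡ 48^2 = 2304 ≡ 3 (mod 59)
18^32 ≡ 3^2 = 9 (mod 59)
18^64 ≡ 9^2 = 81 ≡ 22 (mod 59)
18^128 ≡ 22^2 = 484 ≡ 12 (mod 59)
18^256 ≡ 12^2 = 144 ≡ 26 (mod 59)
18^512 ≡ 26^2 = 676 ≡ 27 (mod 59)
18^659 = 18^512 × 18^128 × 18^16 × 18^2 × 18^1 ≡ 27 × 12 × 3 × 29 × 18 (mod 59).
Accumulate the product:
27 × 12 = 324 ≡ 29
29 × 3 = 87 ≡ 28
28 × 29 = 812 ≡ 45
45 × 18 = 810 ≡ 43

43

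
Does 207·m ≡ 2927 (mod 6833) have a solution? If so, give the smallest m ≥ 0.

gcd(207, 6833) = 1, so a unique solution mod 6833 exists.
207⁻¹ ≡ 3400 (mod 6833).
m ≡ 3400·2927 ≡ 2952 (mod 6833).

2952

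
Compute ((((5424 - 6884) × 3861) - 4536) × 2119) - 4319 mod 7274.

5424 - 6884 = -1460 ≡ 5814 (mod 7274)
5814 × 3861 = 22447854 ≡ 290 (mod 7274)
290 - 4536 = -4246 ≡ 3028 (mod 7274)
3028 × 2119 = 6416332 ≡ 664 (mod 7274)
664 - 4319 = -3655 ≡ 3619 (mod 7274)

3619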